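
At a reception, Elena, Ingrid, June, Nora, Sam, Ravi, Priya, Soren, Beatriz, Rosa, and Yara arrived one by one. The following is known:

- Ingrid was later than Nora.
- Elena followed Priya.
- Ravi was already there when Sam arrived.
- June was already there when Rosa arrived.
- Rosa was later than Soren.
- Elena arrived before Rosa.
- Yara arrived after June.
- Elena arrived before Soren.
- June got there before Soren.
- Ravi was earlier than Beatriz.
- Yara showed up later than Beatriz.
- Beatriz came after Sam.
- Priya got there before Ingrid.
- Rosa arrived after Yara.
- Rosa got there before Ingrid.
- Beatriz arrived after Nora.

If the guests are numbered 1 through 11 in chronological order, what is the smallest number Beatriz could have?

4

Nora, Ravi, and Sam must all come before Beatriz — 3 forced predecessors.
Nothing else is forced ahead of Beatriz, so their earliest slot is position 3 + 1 = 4.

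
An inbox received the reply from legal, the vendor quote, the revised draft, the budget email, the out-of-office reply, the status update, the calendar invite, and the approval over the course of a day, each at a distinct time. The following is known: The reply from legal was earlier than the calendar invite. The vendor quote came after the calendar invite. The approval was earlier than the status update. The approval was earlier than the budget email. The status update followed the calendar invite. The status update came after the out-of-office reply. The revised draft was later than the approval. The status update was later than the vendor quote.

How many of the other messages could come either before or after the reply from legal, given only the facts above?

Forced after the reply from legal: the calendar invite, the status update, and the vendor quote.
That leaves the approval, the budget email, the out-of-office reply, and the revised draft with no forced order relative to the reply from legal — 4.

4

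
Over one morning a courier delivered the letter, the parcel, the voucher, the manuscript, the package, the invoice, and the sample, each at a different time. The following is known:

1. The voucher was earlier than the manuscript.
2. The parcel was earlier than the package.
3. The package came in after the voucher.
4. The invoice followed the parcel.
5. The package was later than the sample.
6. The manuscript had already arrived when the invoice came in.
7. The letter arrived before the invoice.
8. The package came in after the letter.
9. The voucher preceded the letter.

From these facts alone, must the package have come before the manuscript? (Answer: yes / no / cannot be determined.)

cannot be determined

No chain of stated constraints runs from the package to the manuscript, and none runs from the manuscript to the package either.
So the relative order of the package and the manuscript is not fixed by the given facts.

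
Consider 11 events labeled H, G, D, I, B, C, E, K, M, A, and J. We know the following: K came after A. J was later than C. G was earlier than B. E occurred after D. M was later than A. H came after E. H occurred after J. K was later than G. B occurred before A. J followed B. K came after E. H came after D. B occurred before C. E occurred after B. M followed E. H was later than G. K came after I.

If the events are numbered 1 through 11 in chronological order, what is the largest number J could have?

10

J must come before H — 1 event forced after it.
Everything else can be placed before J in some valid order, so J can sit as late as position 11 − 1 = 10.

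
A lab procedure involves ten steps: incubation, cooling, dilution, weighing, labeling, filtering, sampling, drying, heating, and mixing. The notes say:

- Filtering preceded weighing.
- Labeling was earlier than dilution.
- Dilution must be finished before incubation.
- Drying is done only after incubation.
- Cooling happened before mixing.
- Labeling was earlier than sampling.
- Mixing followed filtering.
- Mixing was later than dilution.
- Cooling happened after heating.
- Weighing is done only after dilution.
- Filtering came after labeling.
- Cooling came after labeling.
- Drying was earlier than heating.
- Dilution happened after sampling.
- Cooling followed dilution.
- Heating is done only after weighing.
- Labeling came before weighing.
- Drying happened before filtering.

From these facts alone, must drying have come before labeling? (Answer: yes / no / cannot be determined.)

Tracing the constraints gives labeling → dilution → incubation → drying, so labeling must come before drying.
That means drying cannot be before labeling.

no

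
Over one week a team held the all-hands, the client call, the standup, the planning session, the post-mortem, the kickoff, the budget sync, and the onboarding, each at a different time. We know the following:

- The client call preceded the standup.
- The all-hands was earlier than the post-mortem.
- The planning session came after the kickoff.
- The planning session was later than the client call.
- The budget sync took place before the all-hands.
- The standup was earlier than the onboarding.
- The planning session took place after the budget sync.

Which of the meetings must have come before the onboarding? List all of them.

Directly stated before the onboarding: the standup.
The client call reaches the onboarding via the client call → the standup → the onboarding.
No chain forces the post-mortem (or any of the others) ahead of the onboarding.

the client call, the standup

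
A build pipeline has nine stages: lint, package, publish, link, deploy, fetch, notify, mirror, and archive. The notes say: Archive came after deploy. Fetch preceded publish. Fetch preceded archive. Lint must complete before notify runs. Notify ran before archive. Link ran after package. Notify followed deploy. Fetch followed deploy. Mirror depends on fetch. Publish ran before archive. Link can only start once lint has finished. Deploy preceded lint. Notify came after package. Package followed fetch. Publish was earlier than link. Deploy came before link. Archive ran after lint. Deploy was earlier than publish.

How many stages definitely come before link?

5

Directly stated before link: deploy, lint, package, and publish.
Fetch reaches link via fetch → publish → link.
No chain forces notify (or any of the others) ahead of link.
That's deploy, fetch, lint, package, and publish — 5 in all.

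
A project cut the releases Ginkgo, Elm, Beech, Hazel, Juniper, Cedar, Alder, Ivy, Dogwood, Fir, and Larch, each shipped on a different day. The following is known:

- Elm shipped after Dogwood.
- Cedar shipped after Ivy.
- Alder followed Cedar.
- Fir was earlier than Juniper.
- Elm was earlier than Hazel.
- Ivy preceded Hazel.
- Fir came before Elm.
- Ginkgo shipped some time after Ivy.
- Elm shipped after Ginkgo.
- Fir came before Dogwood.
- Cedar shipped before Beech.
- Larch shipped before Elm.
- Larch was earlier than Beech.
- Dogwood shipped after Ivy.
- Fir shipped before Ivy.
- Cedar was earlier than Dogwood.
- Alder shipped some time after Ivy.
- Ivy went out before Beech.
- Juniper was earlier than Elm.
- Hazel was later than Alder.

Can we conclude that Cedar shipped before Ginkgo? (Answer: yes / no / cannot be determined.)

No chain of stated constraints runs from Cedar to Ginkgo, and none runs from Ginkgo to Cedar either.
So the relative order of Cedar and Ginkgo is not fixed by the given facts.

cannot be determined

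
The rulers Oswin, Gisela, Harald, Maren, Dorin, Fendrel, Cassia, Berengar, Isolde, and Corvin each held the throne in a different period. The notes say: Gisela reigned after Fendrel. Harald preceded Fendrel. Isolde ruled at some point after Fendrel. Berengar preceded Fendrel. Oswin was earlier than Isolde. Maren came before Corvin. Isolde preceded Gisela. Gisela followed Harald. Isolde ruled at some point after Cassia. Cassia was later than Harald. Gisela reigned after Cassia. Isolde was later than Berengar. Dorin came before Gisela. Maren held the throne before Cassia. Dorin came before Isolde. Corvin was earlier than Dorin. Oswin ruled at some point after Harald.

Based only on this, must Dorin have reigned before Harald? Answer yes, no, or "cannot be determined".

cannot be determined

No chain of stated constraints runs from Dorin to Harald, and none runs from Harald to Dorin either.
So the relative order of Dorin and Harald is not fixed by the given facts.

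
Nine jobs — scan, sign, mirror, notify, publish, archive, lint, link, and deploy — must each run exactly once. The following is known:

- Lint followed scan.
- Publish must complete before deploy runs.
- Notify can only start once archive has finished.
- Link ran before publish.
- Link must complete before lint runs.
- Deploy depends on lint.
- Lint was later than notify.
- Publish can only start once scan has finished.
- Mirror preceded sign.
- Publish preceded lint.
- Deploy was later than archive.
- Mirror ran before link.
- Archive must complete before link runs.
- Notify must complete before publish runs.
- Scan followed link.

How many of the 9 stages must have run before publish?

Directly stated before publish: link, notify, and scan.
Archive reaches publish via archive → link → publish.
Mirror reaches publish via mirror → link → publish.
That's archive, link, mirror, notify, and scan — 5 in all.

5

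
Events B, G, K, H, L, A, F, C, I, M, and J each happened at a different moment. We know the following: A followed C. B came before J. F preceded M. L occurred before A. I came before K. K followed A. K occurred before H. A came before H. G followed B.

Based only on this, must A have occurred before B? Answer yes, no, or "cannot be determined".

No chain of stated constraints runs from A to B, and none runs from B to A either.
So the relative order of A and B is not fixed by the given facts.

cannot be determined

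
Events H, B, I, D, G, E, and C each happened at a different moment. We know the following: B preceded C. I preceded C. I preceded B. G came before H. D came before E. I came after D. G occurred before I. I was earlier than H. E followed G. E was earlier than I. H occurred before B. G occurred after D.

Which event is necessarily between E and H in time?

I

Tracing the constraints gives E → I → H, so I sits after E and before H.
No other event is forced both after E and before H.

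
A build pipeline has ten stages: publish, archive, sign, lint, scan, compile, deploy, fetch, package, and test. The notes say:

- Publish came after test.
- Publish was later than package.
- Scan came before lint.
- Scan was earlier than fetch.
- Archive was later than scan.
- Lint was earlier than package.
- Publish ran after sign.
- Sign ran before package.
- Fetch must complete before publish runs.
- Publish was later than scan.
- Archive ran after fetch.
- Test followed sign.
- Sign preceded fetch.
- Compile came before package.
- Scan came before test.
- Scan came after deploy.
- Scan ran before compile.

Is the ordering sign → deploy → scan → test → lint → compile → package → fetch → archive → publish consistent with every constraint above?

Check each stated constraint against the proposed order — e.g. scan is ahead of publish; sign is ahead of publish. Every pair is in the required order; nothing is violated.

yes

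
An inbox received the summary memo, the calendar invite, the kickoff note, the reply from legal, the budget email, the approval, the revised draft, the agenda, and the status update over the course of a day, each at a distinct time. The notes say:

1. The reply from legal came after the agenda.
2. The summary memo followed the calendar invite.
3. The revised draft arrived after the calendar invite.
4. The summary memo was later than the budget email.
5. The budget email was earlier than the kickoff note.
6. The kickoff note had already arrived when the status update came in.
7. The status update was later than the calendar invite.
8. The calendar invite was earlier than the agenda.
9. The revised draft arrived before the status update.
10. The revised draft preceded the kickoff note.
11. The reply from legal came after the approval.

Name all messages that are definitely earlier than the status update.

Directly stated before the status update: the calendar invite, the kickoff note, and the revised draft.
The budget email reaches the status update via the budget email → the kickoff note → the status update.

the budget email, the calendar invite, the kickoff note, the revised draft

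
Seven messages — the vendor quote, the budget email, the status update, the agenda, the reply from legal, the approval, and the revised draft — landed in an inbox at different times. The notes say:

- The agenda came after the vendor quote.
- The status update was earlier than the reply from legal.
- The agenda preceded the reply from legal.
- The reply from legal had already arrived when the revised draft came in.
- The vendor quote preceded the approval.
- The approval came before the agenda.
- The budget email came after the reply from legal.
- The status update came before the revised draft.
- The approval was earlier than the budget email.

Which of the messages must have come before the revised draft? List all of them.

the agenda, the approval, the reply from legal, the status update, the vendor quote

Directly stated before the revised draft: the reply from legal and the status update.
The agenda reaches the revised draft via the agenda → the reply from legal → the revised draft.
The approval reaches the revised draft via the approval → the agenda → the reply from legal → the revised draft.
The vendor quote reaches the revised draft via the vendor quote → the agenda → the reply from legal → the revised draft.
No chain forces the budget email ahead of the revised draft.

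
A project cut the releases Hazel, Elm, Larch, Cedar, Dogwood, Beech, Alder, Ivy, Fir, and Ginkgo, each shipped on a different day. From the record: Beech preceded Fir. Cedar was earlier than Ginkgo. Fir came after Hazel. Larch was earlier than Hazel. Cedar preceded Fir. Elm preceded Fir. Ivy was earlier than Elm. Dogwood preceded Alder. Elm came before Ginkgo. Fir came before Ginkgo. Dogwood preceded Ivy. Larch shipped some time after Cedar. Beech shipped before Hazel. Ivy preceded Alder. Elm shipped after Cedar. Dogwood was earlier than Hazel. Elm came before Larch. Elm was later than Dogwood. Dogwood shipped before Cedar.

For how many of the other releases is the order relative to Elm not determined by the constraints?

2

Forced before Elm: Cedar, Dogwood, and Ivy; forced after Elm: Fir, Ginkgo, Hazel, and Larch.
That leaves Alder and Beech with no forced order relative to Elm — 2.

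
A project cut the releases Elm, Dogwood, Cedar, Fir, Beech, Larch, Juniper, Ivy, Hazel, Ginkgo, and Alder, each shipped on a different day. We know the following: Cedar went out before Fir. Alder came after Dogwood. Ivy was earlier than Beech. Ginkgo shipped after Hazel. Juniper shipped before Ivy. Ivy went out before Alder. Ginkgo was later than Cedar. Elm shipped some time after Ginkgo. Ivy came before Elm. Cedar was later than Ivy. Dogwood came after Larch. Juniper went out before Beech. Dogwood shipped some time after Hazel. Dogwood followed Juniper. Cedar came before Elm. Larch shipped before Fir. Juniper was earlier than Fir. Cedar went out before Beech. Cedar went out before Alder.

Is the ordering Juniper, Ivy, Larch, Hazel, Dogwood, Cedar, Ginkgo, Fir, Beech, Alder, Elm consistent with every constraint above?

yes

Check each stated constraint against the proposed order — e.g. Ivy is ahead of Alder; Ivy is ahead of Elm. Every pair is in the required order; nothing is violated.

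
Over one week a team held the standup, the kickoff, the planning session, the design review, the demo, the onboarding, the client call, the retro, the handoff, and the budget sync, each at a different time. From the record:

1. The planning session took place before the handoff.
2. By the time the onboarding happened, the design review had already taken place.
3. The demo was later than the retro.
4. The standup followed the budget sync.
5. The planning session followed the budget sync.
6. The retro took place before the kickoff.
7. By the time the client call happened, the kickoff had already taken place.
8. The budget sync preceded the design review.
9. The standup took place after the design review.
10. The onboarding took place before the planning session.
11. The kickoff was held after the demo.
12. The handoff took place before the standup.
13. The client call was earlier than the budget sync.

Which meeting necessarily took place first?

the retro

The retro has a chain of constraints placing it before every other meeting, so the retro must be first.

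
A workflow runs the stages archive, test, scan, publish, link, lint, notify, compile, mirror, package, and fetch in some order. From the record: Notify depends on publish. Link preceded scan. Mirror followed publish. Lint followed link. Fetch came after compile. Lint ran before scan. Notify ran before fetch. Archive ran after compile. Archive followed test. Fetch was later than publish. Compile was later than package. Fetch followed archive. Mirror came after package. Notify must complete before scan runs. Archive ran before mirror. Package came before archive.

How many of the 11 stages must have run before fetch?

6

Directly stated before fetch: archive, compile, notify, and publish.
Package reaches fetch via package → archive → fetch.
Test reaches fetch via test → archive → fetch.
No chain forces mirror (or any of the others) ahead of fetch.
That's archive, compile, notify, package, publish, and test — 6 in all.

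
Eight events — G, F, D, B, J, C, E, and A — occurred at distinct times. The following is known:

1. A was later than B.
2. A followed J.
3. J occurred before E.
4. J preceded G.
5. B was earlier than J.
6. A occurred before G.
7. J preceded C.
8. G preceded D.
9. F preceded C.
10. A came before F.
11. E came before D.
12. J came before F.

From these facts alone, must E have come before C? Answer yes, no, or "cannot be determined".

cannot be determined

No chain of stated constraints runs from E to C, and none runs from C to E either.
So the relative order of E and C is not fixed by the given facts.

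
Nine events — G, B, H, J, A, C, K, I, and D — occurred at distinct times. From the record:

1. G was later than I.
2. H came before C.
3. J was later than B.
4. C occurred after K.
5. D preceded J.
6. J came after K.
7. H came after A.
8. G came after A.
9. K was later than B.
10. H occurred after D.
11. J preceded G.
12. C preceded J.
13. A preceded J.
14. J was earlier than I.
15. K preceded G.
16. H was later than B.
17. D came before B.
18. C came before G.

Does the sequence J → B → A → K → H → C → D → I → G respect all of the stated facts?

no

The constraints require D before B, but in the proposed sequence B appears ahead of D. That one violation is enough.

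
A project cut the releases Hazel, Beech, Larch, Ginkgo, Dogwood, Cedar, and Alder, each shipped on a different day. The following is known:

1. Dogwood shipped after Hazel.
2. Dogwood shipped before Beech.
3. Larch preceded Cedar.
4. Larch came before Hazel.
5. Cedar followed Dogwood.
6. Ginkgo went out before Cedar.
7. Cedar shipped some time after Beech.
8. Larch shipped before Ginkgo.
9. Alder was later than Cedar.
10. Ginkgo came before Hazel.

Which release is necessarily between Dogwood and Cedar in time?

Tracing the constraints gives Dogwood → Beech → Cedar, so Beech sits after Dogwood and before Cedar.
No other release is forced both after Dogwood and before Cedar.

Beech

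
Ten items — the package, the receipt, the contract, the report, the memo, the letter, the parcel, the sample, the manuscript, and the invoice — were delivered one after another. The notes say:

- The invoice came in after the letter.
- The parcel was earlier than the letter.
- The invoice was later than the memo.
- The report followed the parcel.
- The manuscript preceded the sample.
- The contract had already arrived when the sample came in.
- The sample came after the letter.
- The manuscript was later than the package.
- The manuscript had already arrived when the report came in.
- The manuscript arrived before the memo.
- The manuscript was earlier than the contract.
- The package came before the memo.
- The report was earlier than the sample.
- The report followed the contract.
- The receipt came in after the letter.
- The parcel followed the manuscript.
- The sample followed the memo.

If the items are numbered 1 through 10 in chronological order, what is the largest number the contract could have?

8

The contract must come before the report and the sample — 2 items forced after it.
Everything else can be placed before the contract in some valid order, so the contract can sit as late as position 10 − 2 = 8.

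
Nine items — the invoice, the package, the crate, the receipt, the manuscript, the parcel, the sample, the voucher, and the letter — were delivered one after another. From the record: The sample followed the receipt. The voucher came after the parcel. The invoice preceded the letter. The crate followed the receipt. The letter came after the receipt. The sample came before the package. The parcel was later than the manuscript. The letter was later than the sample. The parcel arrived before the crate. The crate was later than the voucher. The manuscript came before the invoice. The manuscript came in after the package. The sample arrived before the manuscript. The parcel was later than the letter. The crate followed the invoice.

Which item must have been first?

the receipt

The receipt has a chain of constraints placing it before every other item, so the receipt must be first.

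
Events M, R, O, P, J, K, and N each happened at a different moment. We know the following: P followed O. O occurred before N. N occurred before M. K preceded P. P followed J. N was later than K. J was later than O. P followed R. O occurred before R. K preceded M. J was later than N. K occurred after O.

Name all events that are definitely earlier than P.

Directly stated before P: J, K, O, and R.
N reaches P via N → J → P.
No chain forces M ahead of P.

J, K, N, O, R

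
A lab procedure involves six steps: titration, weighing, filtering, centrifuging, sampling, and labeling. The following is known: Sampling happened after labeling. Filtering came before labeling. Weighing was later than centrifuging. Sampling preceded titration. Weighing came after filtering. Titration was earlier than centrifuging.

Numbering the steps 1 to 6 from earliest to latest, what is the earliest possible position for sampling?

Filtering and labeling must both come before sampling — 2 forced predecessors.
Nothing else is forced ahead of sampling, so its earliest slot is position 2 + 1 = 3.

3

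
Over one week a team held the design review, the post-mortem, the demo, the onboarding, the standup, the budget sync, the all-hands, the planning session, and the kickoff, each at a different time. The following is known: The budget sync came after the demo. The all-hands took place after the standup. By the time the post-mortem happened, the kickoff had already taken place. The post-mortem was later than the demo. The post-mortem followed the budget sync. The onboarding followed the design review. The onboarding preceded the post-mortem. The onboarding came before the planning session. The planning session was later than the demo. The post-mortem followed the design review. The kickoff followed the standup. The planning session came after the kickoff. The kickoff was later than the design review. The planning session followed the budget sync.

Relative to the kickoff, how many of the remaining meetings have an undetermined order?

4

Forced before the kickoff: the design review and the standup; forced after the kickoff: the planning session and the post-mortem.
That leaves the all-hands, the budget sync, the demo, and the onboarding with no forced order relative to the kickoff — 4.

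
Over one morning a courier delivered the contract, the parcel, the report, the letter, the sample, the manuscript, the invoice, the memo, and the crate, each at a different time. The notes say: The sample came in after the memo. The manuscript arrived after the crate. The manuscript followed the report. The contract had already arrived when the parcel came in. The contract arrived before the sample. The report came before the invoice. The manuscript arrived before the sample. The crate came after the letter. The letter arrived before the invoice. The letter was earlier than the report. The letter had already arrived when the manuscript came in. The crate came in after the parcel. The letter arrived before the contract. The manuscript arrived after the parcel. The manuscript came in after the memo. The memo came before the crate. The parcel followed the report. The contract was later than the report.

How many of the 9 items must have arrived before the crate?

5

Directly stated before the crate: the letter, the memo, and the parcel.
The contract reaches the crate via the contract → the parcel → the crate.
The report reaches the crate via the report → the parcel → the crate.
That's the contract, the letter, the memo, the parcel, and the report — 5 in all.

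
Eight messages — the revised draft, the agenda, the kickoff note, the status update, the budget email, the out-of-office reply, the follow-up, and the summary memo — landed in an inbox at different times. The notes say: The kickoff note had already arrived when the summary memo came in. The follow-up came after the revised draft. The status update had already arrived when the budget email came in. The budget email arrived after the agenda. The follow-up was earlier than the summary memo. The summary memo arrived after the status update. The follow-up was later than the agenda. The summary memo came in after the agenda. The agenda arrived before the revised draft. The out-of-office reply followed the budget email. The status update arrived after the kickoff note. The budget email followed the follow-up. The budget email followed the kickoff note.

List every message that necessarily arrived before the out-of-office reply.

Directly stated before the out-of-office reply: the budget email.
The agenda reaches the out-of-office reply via the agenda → the budget email → the out-of-office reply.
The follow-up reaches the out-of-office reply via the follow-up → the budget email → the out-of-office reply.
The kickoff note reaches the out-of-office reply via the kickoff note → the budget email → the out-of-office reply.
Likewise the revised draft and the status update each reach the out-of-office reply by chaining the stated constraints.
No chain forces the summary memo ahead of the out-of-office reply.

the agenda, the budget email, the follow-up, the kickoff note, the revised draft, the status update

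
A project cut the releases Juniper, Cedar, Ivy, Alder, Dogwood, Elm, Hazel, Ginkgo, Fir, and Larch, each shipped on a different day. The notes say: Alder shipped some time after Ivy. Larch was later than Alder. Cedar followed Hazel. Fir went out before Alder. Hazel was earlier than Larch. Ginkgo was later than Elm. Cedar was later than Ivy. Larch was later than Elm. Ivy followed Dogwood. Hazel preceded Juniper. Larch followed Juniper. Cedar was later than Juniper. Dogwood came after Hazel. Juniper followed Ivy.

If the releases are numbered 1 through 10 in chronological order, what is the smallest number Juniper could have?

4

Dogwood, Hazel, and Ivy must all come before Juniper — 3 forced predecessors.
Nothing else is forced ahead of Juniper, so its earliest slot is position 3 + 1 = 4.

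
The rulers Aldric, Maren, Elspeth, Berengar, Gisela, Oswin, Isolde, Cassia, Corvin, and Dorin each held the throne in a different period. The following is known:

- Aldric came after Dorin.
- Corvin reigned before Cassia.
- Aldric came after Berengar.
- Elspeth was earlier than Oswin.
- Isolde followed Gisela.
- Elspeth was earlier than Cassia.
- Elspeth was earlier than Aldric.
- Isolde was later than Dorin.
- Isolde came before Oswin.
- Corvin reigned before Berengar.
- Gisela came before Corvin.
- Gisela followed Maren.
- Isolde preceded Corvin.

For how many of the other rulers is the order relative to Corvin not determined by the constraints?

2

Forced before Corvin: Dorin, Gisela, Isolde, and Maren; forced after Corvin: Aldric, Berengar, and Cassia.
That leaves Elspeth and Oswin with no forced order relative to Corvin — 2.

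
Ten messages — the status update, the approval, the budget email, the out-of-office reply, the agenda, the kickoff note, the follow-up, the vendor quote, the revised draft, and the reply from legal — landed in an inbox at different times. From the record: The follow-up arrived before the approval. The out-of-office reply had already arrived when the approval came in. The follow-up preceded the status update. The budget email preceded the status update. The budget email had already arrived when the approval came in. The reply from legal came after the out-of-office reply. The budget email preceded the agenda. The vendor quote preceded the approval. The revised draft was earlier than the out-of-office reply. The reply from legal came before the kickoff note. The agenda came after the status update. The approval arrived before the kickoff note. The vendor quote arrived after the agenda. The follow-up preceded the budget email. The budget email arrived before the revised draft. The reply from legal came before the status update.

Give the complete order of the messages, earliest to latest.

the follow-up, the budget email, the revised draft, the out-of-office reply, the reply from legal, the status update, the agenda, the vendor quote, the approval, the kickoff note

The constraints fix every adjacent pair, so only one ordering works:
the follow-up → the budget email → the revised draft → the out-of-office reply → the reply from legal → the status update → the agenda → the vendor quote → the approval → the kickoff note.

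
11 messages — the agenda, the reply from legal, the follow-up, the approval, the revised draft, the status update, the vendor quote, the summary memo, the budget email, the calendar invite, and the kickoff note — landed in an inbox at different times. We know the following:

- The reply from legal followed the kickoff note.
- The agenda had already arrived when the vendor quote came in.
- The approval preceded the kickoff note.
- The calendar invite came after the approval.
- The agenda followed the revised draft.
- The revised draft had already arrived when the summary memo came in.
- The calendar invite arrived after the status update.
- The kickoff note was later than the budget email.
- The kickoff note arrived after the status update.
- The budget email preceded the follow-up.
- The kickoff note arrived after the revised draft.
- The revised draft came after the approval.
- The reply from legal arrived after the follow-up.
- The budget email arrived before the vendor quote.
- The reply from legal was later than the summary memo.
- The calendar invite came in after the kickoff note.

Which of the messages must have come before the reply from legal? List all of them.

Directly stated before the reply from legal: the follow-up, the kickoff note, and the summary memo.
The approval reaches the reply from legal via the approval → the kickoff note → the reply from legal.
The budget email reaches the reply from legal via the budget email → the kickoff note → the reply from legal.
The revised draft reaches the reply from legal via the revised draft → the summary memo → the reply from legal.
Likewise the status update reaches the reply from legal by chaining the stated constraints.

the approval, the budget email, the follow-up, the kickoff note, the revised draft, the status update, the summary memo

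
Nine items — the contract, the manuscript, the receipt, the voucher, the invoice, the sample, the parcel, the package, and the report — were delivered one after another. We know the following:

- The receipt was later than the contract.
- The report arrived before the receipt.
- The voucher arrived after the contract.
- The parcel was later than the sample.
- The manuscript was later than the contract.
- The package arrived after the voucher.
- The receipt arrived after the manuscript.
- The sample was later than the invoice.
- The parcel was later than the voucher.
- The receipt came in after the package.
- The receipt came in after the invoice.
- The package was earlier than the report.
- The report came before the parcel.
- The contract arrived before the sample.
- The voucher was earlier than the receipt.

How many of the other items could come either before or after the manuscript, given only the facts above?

Forced before the manuscript: the contract; forced after the manuscript: the receipt.
That leaves the invoice, the package, the parcel, the report, the sample, and the voucher with no forced order relative to the manuscript — 6.

6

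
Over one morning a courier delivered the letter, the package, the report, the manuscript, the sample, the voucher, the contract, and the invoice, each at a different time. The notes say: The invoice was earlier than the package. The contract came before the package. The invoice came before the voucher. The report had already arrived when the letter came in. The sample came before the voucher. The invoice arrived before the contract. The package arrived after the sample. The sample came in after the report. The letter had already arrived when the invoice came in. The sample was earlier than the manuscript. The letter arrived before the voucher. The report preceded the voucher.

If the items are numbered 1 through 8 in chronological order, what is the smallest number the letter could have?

The report must come before the letter — 1 forced predecessor.
Nothing else is forced ahead of the letter, so its earliest slot is position 1 + 1 = 2.

2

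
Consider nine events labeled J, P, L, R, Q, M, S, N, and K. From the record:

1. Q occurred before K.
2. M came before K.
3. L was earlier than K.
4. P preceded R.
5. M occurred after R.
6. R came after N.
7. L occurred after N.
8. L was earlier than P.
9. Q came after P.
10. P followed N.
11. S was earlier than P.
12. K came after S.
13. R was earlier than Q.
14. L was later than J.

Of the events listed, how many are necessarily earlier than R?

5

Directly stated before R: N and P.
J reaches R via J → L → P → R.
L reaches R via L → P → R.
S reaches R via S → P → R.
That's J, L, N, P, and S — 5 in all.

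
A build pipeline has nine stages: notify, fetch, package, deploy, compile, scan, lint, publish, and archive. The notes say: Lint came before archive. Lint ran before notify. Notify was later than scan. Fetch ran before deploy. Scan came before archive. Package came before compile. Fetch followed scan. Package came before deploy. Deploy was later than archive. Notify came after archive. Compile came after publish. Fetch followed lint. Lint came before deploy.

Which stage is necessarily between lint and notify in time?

archive

Tracing the constraints gives lint → archive → notify, so archive sits after lint and before notify.
No other stage is forced both after lint and before notify.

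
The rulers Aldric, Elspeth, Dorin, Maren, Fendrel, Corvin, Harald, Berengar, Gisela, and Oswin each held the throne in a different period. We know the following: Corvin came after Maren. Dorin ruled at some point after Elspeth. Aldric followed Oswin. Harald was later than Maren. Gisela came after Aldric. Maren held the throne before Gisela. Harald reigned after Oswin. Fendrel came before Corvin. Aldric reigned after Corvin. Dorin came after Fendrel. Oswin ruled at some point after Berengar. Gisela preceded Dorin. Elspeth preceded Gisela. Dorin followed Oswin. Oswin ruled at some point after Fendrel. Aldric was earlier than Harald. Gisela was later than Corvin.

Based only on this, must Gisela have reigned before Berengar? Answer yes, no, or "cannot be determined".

no

Tracing the constraints gives Berengar → Oswin → Aldric → Gisela, so Berengar must come before Gisela.
That means Gisela cannot be before Berengar.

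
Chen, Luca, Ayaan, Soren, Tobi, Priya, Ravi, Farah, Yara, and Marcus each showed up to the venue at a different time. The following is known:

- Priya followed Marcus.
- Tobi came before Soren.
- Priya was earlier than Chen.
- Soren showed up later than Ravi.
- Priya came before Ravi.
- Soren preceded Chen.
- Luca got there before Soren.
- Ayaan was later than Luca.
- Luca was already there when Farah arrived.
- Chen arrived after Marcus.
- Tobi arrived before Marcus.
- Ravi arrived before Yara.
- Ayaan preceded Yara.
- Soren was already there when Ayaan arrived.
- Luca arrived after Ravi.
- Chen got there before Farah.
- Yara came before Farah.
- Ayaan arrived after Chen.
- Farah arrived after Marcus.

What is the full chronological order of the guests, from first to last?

The constraints fix every adjacent pair, so only one ordering works:
Tobi → Marcus → Priya → Ravi → Luca → Soren → Chen → Ayaan → Yara → Farah.

Tobi, Marcus, Priya, Ravi, Luca, Soren, Chen, Ayaan, Yara, Farah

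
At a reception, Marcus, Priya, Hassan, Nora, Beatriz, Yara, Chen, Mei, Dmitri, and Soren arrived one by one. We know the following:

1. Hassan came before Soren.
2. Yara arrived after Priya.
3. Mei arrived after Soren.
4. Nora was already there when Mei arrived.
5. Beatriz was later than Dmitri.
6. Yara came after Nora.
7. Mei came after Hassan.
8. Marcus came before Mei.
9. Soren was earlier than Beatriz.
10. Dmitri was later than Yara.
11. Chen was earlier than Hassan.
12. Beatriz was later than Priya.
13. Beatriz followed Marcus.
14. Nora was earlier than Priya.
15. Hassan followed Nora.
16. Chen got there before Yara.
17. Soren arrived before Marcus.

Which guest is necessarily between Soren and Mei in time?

Tracing the constraints gives Soren → Marcus → Mei, so Marcus sits after Soren and before Mei.
No other guest is forced both after Soren and before Mei.

Marcus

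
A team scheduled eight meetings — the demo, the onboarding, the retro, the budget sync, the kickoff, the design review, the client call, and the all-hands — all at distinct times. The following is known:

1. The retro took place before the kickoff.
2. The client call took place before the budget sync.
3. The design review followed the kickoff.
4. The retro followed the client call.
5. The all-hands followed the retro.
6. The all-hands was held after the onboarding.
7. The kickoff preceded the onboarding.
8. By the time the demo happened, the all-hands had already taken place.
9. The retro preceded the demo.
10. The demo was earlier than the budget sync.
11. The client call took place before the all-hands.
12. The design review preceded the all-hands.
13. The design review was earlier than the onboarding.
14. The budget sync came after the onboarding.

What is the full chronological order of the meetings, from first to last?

The constraints fix every adjacent pair, so only one ordering works:
the client call → the retro → the kickoff → the design review → the onboarding → the all-hands → the demo → the budget sync.

the client call, the retro, the kickoff, the design review, the onboarding, the all-hands, the demo, the budget sync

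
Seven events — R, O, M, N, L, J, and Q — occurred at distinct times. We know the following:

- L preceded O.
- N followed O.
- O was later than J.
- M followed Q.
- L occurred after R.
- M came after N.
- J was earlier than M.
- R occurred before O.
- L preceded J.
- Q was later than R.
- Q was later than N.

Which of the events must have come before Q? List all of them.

J, L, N, O, R

Directly stated before Q: N and R.
J reaches Q via J → O → N → Q.
L reaches Q via L → O → N → Q.
O reaches Q via O → N → Q.
No chain forces M ahead of Q.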